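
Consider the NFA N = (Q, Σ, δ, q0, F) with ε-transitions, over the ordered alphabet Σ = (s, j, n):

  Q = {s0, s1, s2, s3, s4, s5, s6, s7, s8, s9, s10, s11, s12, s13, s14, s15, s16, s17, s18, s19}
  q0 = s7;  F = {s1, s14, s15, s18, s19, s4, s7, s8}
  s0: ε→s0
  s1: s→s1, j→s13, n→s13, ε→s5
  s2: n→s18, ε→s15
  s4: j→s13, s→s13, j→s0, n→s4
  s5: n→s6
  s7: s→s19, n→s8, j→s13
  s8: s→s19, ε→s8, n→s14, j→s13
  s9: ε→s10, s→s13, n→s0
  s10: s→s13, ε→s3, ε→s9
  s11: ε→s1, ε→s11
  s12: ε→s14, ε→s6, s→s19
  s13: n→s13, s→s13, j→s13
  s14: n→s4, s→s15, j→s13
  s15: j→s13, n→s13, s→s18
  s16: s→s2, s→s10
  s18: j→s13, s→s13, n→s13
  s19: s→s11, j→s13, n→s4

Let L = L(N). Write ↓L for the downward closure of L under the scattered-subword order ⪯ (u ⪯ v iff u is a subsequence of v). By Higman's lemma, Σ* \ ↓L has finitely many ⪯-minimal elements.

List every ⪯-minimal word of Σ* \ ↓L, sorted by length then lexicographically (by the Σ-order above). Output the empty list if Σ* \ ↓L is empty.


Antichain: [j, ssn, sns, nnsn, nnns, nnsss].

|Q|=20, |F|=8, |δ|=47 (11 ε).
min D↑ (9 st, q0=0, F={2}): 0:s→1,j→2,n→3 1:s→4,j→2,n→5 2:s→2,j→2,n→2 3:s→1,j→2,n→6 4:s→4,j→2,n→2 5:s→2,j→2,n→5 6:s→7,j→2,n→5 7:s→8,j→2,n→2 8:s→2,j→2,n→2 [Hopcroft].
'j': N↓-sim [13, 2] end={s0,s13} ∉↓L; 1/1 del acc.
'ssn': |S_i|=[13, 10, 6, 2] end={s13,s6} — reject; 3/3 single-dels accept.
'sns': N↓-sim [13, 10, 4, 1] end={s13} ∉↓L; 3/3 deletions ∈↓L.
'nnsn': N↓-sim [13, 12, 7, 3, 1] end={s13} ∉↓L; 4/4 single-dels accept.
'nnns': |S_i|=[13, 12, 7, 3, 1] end={s13} — reject; 4/4 del acc.
'nnsss': N↓-sim [13, 12, 7, 3, 2, 1] end={s13} — reject; 5/5 single-dels accept.
6 minimals (antichain).


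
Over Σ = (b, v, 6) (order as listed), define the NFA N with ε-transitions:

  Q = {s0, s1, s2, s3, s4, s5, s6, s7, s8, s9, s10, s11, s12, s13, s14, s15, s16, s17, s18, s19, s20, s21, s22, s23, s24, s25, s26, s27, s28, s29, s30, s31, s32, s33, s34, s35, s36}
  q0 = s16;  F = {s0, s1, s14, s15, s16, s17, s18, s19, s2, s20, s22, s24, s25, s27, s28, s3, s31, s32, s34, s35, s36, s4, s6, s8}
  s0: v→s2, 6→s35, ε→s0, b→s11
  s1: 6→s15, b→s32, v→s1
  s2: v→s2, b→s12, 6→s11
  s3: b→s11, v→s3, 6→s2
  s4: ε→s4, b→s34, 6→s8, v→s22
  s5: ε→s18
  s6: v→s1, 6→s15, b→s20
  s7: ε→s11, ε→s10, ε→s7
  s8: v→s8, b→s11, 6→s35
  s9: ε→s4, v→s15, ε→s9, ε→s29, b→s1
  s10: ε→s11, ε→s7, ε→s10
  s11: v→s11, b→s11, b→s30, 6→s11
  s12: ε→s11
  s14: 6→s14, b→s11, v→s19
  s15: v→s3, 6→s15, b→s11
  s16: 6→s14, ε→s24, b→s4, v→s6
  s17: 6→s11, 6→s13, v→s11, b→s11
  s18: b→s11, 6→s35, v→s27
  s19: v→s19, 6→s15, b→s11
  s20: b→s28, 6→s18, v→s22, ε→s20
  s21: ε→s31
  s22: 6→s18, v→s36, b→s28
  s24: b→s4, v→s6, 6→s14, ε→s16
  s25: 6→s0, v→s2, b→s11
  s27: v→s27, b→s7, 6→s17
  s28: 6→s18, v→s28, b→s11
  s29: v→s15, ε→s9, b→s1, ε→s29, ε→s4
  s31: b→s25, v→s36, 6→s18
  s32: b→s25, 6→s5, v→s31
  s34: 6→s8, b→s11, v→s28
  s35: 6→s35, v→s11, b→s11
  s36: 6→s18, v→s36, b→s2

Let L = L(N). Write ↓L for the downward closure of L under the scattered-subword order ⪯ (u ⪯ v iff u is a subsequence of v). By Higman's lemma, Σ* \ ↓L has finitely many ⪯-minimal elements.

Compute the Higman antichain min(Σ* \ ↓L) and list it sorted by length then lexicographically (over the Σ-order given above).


|Q|=37, |F|=24, |δ|=101 (20 ε).
min D↑ (24 st, q0=0, F={10}): 0:b→1,v→2,6→3 1:b→4,v→5,6→6 2:b→7,v→8,6→9 3:b→10,v→11,6→3 4:b→10,v→12,6→6 5:b→12,v→13,6→14 6:b→10,v→6,6→15 7:b→12,v→5,6→14 8:b→16,v→8,6→9 9:b→10,v→17,6→9 10:b→10,v→10,6→10 11:b→10,v→11,6→9 12:b→10,v→12,6→14 13:b→18,v→13,6→14 14:b→10,v→19,6→15 15:b→10,v→10,6→15 16:b→20,v→21,6→14 17:b→10,v→17,6→18 18:b→10,v→18,6→10 19:b→10,v→19,6→22 20:b→10,v→18,6→23 21:b→20,v→13,6→14 22:b→10,v→10,6→10 23:b→10,v→18,6→15 [Hopcroft].
'6b': |S_i|=[31, 18, 5] end={s10,s11,s12,s30,s7} — reject; 2/2 deletions ∈↓L.
'bbb': |S_i|=[31, 23, 16, 5] end={s10,s11,s12,s30,s7} ∉↓L; 3/3 del acc.
'b66v': |S_i|=[31, 23, 14, 5, 2] end={s11,s30} rej; 4/4 deletions ∈↓L.
'bvvb6': N↓-sim [31, 23, 18, 14, 6, 2] end={s11,s30} ∉↓L; 5/5 deletions ∈↓L.
'v6v66': run [31, 26, 15, 10, 6, 3] end={s11,s13,s30} ∉↓L; 5/5 single-dels accept.
'vvbbv6': |S_i|=[31, 26, 24, 18, 9, 4, 2] end={s11,s30} rej; 6/6 del acc.
6 minimals (antichain).

min(Σ*\↓L) = [6b, bbb, b66v, bvvb6, v6v66, vvbbv6].


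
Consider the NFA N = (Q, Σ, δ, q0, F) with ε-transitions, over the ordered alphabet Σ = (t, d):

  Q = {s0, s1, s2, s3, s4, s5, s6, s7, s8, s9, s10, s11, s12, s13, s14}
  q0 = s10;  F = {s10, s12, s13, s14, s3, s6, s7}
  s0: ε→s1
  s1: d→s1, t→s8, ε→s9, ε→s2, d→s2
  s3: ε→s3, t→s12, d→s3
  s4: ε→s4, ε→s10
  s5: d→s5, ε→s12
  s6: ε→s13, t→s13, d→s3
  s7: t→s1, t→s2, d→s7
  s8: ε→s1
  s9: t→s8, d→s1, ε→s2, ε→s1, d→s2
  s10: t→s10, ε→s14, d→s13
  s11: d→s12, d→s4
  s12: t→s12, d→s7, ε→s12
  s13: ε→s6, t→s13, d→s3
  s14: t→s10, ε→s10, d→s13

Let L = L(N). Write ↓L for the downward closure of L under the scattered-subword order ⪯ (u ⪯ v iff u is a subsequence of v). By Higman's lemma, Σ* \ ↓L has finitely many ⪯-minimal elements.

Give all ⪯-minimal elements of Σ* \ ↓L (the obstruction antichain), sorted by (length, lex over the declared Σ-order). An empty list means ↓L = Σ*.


|Q|=15, |F|=7, |δ|=39 (15 ε).
min D↑ (6 st, q0=0, F={5}): 0:t→0,d→1 1:t→1,d→2 2:t→3,d→2 3:t→3,d→4 4:t→5,d→4 5:t→5,d→5 (ε-aug+det+¬).
'ddtdt': N↓-sim [11, 9, 7, 6, 5, 4] end={s1,s2,s8,s9} — reject; 5/5 deletions ∈↓L.
1 minimals (antichain).

Antichain: [ddtdt].


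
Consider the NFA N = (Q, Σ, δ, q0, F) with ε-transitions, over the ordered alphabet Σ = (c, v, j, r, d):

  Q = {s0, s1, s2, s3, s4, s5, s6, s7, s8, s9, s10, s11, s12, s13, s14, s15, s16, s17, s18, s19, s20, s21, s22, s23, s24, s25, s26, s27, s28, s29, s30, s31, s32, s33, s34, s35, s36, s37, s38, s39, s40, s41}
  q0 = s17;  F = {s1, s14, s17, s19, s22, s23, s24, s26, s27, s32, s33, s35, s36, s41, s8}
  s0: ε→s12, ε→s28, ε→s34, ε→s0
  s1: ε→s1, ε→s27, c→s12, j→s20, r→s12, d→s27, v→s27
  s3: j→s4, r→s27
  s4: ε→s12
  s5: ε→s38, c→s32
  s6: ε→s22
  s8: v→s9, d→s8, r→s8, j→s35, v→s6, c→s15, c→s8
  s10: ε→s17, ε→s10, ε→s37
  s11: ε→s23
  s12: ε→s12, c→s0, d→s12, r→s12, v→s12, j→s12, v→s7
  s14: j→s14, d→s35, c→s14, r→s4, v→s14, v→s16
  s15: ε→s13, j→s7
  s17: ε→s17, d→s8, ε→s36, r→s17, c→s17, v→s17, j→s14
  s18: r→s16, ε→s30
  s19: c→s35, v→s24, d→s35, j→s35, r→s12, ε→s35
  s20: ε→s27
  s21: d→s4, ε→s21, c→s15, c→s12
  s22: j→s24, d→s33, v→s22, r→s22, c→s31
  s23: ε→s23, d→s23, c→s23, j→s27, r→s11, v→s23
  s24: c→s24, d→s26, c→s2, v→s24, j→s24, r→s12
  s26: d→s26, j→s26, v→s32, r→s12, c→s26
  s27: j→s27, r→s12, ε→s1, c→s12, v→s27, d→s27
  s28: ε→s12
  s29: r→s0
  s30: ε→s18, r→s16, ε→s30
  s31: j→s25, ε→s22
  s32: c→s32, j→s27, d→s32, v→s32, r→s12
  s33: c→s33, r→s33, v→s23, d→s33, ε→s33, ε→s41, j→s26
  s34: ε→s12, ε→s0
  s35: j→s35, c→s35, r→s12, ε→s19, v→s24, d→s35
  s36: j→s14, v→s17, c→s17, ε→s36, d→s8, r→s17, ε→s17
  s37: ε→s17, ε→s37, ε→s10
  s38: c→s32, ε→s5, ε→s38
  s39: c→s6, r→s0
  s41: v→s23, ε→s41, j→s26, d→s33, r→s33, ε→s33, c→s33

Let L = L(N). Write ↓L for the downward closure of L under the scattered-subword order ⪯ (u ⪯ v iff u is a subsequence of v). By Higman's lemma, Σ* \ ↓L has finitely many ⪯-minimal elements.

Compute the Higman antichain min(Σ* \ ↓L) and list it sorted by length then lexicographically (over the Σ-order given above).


|Q|=42, |F|=15, |δ|=140 (41 ε).
min D↑ (12 st, q0=0, F={3}): 0:c→0,v→0,j→1,r→0,d→2 1:c→1,v→1,j→1,r→3,d→4 2:c→2,v→5,j→4,r→2,d→2 3:c→3,v→3,j→3,r→3,d→3 4:c→4,v→6,j→4,r→3,d→4 5:c→5,v→5,j→6,r→5,d→7 6:c→6,v→6,j→6,r→3,d→8 7:c→7,v→9,j→8,r→7,d→7 8:c→8,v→10,j→8,r→3,d→8 9:c→9,v→9,j→11,r→9,d→9 10:c→10,v→10,j→11,r→3,d→10 11:c→3,v→11,j→11,r→3,d→11 [Hopcroft].
'jr': N↓-sim [31, 18, 6] end={s0,s12,s28,s34,s4,s7} — reject; 2/2 single-dels accept.
'dvdvjc': N↓-sim [31, 26, 21, 14, 11, 8, 5] end={s0,s12,s28,s34,s7} — reject; 6/6 deletions ∈↓L.
2 obstructions.

Antichain: [jr, dvdvjc].


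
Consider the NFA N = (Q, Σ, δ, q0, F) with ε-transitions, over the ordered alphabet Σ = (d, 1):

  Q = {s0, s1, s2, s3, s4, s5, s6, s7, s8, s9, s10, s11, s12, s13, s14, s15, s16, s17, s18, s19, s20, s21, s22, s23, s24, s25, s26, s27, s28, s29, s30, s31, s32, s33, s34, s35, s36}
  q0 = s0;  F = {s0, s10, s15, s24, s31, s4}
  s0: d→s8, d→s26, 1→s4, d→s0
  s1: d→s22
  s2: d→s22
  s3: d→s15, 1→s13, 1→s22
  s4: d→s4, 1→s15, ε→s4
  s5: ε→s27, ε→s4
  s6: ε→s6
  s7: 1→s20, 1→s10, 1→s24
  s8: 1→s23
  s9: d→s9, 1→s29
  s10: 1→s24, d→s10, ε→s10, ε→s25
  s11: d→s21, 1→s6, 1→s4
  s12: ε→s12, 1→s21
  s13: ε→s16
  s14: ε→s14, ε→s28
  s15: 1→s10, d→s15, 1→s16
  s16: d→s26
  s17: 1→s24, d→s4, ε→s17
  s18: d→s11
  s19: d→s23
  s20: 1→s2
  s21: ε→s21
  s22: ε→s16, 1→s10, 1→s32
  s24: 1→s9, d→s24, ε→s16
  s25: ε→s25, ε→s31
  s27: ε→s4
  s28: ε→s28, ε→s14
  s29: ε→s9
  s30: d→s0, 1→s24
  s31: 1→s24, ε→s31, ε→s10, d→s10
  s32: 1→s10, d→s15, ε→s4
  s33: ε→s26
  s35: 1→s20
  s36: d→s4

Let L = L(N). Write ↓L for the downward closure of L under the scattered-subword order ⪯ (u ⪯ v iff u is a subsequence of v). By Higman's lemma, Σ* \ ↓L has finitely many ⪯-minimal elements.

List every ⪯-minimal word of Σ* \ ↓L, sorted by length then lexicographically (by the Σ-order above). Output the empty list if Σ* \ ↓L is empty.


Antichain: [11111].

|Q|=37, |F|=6, |δ|=68 (24 ε).
min D↑ (6 st, q0=0, F={5}): 0:d→0,1→1 1:d→1,1→2 2:d→2,1→3 3:d→3,1→4 4:d→4,1→5 5:d→5,1→5 [Hopcroft].
'11111': |S_i|=[13, 11, 9, 8, 5, 2] end={s29,s9} ∉↓L; 5/5 single-dels accept.
1 minimals (antichain).


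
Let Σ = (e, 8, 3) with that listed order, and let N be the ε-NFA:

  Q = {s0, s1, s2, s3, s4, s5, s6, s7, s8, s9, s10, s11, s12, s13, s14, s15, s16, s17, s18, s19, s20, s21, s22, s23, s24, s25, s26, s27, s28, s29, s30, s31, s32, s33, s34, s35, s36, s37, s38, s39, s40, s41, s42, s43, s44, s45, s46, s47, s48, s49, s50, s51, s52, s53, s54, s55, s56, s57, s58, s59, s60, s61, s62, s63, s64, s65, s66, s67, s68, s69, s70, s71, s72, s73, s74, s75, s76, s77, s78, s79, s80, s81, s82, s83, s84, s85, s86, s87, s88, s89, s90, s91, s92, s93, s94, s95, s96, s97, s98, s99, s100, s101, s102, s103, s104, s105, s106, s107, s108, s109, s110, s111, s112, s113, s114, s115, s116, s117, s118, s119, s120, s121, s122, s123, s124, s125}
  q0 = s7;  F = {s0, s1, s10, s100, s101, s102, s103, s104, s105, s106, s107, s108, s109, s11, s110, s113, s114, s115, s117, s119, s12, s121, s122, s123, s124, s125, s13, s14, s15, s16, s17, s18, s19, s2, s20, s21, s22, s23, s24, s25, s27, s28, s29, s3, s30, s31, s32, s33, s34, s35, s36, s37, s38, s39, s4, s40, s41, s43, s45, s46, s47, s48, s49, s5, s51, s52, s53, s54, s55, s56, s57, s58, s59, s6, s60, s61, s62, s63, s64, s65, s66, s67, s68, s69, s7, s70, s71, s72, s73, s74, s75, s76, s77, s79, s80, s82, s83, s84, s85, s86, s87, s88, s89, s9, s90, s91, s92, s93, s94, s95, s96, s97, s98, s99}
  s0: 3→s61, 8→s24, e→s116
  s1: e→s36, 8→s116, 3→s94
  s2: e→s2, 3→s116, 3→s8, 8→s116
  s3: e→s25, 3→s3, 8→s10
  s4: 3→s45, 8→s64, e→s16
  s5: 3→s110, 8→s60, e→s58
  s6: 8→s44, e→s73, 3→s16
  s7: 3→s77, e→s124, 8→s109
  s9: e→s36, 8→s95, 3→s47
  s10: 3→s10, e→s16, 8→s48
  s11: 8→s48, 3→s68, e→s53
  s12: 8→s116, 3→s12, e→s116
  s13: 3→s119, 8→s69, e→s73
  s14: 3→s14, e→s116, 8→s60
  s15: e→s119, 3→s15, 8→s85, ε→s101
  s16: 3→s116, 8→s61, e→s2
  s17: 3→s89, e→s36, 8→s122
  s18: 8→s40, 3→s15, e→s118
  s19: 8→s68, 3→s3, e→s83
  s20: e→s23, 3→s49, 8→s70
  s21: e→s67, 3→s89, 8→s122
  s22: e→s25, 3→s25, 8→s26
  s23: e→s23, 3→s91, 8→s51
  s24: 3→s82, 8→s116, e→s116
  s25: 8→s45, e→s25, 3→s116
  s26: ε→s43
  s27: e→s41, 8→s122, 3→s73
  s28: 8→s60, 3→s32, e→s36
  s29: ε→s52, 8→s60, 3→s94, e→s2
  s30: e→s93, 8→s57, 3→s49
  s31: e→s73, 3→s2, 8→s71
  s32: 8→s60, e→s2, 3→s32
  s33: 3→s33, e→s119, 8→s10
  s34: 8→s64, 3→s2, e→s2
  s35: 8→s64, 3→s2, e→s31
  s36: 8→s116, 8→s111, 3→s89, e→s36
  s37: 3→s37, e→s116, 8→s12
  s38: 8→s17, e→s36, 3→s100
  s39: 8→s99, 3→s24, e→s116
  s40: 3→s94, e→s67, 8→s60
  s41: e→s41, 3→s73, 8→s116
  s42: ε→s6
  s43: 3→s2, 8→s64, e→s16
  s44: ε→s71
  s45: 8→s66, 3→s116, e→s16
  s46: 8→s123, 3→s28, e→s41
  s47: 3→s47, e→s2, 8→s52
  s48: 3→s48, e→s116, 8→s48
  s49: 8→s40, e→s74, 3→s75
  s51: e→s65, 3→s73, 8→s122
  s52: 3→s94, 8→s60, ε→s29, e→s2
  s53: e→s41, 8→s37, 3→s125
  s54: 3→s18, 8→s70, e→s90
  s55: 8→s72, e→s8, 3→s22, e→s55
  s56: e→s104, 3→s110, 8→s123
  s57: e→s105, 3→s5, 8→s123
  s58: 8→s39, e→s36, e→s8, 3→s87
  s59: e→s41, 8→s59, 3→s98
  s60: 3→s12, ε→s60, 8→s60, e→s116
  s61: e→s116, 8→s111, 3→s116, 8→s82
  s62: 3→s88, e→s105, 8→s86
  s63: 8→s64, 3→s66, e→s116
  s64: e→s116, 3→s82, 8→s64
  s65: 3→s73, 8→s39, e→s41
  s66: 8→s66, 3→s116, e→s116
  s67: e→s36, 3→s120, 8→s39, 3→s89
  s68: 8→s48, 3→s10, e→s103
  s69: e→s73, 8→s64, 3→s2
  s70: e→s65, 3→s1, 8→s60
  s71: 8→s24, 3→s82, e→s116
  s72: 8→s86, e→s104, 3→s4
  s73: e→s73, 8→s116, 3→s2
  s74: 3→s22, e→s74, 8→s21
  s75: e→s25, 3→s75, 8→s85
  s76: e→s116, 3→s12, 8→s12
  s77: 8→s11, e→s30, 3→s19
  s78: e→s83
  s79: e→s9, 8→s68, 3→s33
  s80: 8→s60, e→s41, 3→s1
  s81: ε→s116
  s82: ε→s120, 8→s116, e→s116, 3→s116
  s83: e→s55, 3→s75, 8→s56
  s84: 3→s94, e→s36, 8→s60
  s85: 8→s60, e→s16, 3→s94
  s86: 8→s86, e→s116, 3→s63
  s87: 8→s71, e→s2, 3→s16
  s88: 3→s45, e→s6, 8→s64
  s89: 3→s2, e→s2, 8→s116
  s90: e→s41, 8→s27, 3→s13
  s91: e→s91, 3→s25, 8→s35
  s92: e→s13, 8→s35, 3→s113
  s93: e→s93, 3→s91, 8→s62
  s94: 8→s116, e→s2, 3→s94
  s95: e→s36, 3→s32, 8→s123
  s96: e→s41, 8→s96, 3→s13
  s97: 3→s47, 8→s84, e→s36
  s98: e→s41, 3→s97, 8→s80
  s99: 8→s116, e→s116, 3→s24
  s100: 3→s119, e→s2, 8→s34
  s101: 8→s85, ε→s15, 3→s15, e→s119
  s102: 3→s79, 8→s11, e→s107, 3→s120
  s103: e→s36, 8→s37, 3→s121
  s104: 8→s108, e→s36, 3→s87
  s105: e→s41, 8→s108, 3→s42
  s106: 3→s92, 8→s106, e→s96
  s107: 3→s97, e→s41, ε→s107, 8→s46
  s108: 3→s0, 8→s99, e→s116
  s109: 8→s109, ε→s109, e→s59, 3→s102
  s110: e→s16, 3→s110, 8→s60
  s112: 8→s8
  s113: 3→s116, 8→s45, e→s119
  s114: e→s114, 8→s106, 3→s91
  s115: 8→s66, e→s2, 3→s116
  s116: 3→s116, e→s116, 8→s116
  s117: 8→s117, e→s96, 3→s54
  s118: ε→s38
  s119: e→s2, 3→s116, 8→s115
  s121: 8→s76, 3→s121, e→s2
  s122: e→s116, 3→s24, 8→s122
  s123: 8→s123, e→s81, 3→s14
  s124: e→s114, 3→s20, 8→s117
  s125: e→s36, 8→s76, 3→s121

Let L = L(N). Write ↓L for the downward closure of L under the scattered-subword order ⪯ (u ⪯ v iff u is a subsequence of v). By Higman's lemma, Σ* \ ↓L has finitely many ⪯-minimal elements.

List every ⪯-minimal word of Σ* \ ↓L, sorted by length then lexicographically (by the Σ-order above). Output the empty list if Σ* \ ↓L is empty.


min(Σ*\↓L) = [8ee8, 388e, ee333, e3838, 333e3, 38e888].

|Q|=126, |F|=114, |δ|=367 (13 ε).
min D↑ (113 st, q0=0, F={43}): 0:e→1,8→2,3→3 1:e→4,8→5,3→6 2:e→7,8→2,3→8 3:e→9,8→10,3→11 4:e→4,8→12,3→13 5:e→14,8→5,3→15 6:e→16,8→17,3→18 7:e→19,8→7,3→20 8:e→21,8→10,3→22 9:e→23,8→24,3→18 10:e→25,8→26,3→27 11:e→28,8→27,3→29 12:e→14,8→12,3→30 13:e→13,8→31,3→32 14:e→19,8→14,3→33 15:e→34,8→17,3→35 16:e→16,8→36,3→13 17:e→37,8→38,3→39 18:e→40,8→41,3→42 19:e→19,8→43,3→44 20:e→19,8→45,3→46 21:e→19,8→47,3→46 22:e→48,8→27,3→49 23:e→23,8→50,3→13 24:e→51,8→52,3→53 25:e→19,8→54,3→55 26:e→43,8→26,3→26 27:e→56,8→26,3→57 28:e→58,8→59,3→42 29:e→32,8→57,3→29 30:e→33,8→31,3→60 31:e→61,8→62,3→63 32:e→32,8→64,3→43 33:e→44,8→65,3→66 34:e→19,8→67,3→33 35:e→68,8→41,3→69 36:e→37,8→70,3→44 37:e→19,8→71,3→44 38:e→43,8→38,3→72 39:e→73,8→43,3→74 40:e→40,8→75,3→76 41:e→77,8→38,3→74 42:e→32,8→78,3→42 43:e→43,8→43,3→43 44:e→44,8→43,3→63 45:e→19,8→38,3→39 46:e→73,8→79,3→80 47:e→19,8→52,3→81 48:e→73,8→82,3→80 49:e→66,8→57,3→49 50:e→51,8→83,3→84 51:e→19,8→85,3→86 52:e→43,8→52,3→87 53:e→88,8→38,3→89 54:e→43,8→72,3→54 55:e→73,8→90,3→91 56:e→73,8→54,3→91 57:e→92,8→26,3→57 58:e→58,8→93,3→76 59:e→94,8→52,3→89 60:e→66,8→64,3→43 61:e→44,8→95,3→63 62:e→43,8→62,3→96 63:e→63,8→43,3→43 64:e→92,8→97,3→43 65:e→44,8→62,3→63 66:e→63,8→98,3→43 67:e→19,8→70,3→44 68:e→73,8→99,3→100 69:e→66,8→78,3→69 70:e→43,8→70,3→101 71:e→43,8→102,3→101 72:e→43,8→43,3→72 73:e→73,8→43,3→103 74:e→63,8→43,3→74 75:e→77,8→70,3→103 76:e→32,8→104,3→32 77:e→73,8→71,3→103 78:e→92,8→38,3→74 79:e→73,8→38,3→74 80:e→63,8→105,3→80 81:e→73,8→38,3→106 82:e→73,8→52,3→106 83:e→43,8→83,3→107 84:e→86,8→62,3→64 85:e→43,8→102,3→108 86:e→44,8→95,3→92 87:e→43,8→38,3→87 88:e→73,8→71,3→109 89:e→92,8→38,3→89 90:e→43,8→72,3→72 91:e→63,8→90,3→91 92:e→63,8→110,3→43 93:e→94,8→83,3→111 94:e→73,8→85,3→109 95:e→43,8→101,3→96 96:e→43,8→43,3→43 97:e→43,8→97,3→43 98:e→63,8→97,3→43 99:e→73,8→70,3→103 100:e→63,8→112,3→66 101:e→43,8→43,3→96 102:e→43,8→43,3→101 103:e→63,8→43,3→63 104:e→92,8→62,3→63 105:e→63,8→38,3→74 106:e→63,8→38,3→106 107:e→43,8→62,3→97 108:e→43,8→101,3→110 109:e→63,8→95,3→92 110:e→43,8→96,3→43 111:e→92,8→62,3→64 112:e→63,8→62,3→63 (ε-aug+det+¬).
'8ee8': run [123, 105, 70, 9, 2] end={s111,s116} rej; 4/4 deletions ∈↓L.
'388e': N↓-sim [123, 115, 80, 25, 2] end={s116,s81} ∉↓L; 4/4 del acc.
'ee333': run [123, 111, 67, 38, 14, 2] end={s116,s8} rej; 5/5 deletions ∈↓L.
'e3838': run [123, 111, 85, 46, 13, 2] end={s111,s116} rej; 5/5 deletions ∈↓L.
'333e3': N↓-sim [123, 115, 92, 46, 13, 2] end={s116,s8} ∉↓L; 5/5 deletions ∈↓L.
'38e888': N↓-sim [123, 115, 80, 36, 15, 7, 1] end={s116} rej; 6/6 deletions ∈↓L.
6 words, ⪯-incomp.


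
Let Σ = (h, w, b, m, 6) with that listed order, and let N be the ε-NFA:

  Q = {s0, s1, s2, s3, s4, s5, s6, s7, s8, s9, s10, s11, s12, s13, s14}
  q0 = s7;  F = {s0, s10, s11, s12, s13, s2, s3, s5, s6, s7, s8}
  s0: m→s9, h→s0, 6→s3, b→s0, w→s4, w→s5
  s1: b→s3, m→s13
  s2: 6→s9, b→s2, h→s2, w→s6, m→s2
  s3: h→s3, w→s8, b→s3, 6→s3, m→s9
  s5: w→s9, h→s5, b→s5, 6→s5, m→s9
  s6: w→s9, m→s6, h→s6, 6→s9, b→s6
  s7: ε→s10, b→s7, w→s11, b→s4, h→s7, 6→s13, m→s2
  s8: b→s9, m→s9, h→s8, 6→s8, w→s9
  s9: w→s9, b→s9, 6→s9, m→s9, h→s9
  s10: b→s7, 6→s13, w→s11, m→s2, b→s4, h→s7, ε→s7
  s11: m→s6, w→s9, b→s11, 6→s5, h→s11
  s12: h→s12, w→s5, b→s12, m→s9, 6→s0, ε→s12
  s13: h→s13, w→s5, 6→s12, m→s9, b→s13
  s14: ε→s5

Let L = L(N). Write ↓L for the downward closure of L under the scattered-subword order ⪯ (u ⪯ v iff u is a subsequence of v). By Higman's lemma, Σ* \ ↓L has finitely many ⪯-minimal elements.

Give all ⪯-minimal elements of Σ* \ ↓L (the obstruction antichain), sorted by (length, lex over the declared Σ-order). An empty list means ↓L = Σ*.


|Q|=15, |F|=11, |δ|=69 (4 ε).
min D↑ (11 st, q0=0, F={4}): 0:h→0,w→1,b→0,m→2,6→3 1:h→1,w→4,b→1,m→5,6→6 2:h→2,w→5,b→2,m→2,6→4 3:h→3,w→6,b→3,m→4,6→7 4:h→4,w→4,b→4,m→4,6→4 5:h→5,w→4,b→5,m→5,6→4 6:h→6,w→4,b→6,m→4,6→6 7:h→7,w→6,b→7,m→4,6→8 8:h→8,w→6,b→8,m→4,6→9 9:h→9,w→10,b→9,m→4,6→9 10:h→10,w→4,b→4,m→4,6→10 (ε-aug+det+¬).
'ww': |S_i|=[13, 6, 1] end={s9} rej; 2/2 single-dels accept.
'm6': run [13, 3, 1] end={s9} — reject; 2/2 deletions ∈↓L.
'6m': |S_i|=[13, 8, 1] end={s9} rej; 2/2 del acc.
'6666wb': run [13, 8, 7, 6, 4, 2, 1] end={s9} ∉↓L; 6/6 deletions ∈↓L.
4 obstructions.

Antichain: [ww, m6, 6m, 6666wb].


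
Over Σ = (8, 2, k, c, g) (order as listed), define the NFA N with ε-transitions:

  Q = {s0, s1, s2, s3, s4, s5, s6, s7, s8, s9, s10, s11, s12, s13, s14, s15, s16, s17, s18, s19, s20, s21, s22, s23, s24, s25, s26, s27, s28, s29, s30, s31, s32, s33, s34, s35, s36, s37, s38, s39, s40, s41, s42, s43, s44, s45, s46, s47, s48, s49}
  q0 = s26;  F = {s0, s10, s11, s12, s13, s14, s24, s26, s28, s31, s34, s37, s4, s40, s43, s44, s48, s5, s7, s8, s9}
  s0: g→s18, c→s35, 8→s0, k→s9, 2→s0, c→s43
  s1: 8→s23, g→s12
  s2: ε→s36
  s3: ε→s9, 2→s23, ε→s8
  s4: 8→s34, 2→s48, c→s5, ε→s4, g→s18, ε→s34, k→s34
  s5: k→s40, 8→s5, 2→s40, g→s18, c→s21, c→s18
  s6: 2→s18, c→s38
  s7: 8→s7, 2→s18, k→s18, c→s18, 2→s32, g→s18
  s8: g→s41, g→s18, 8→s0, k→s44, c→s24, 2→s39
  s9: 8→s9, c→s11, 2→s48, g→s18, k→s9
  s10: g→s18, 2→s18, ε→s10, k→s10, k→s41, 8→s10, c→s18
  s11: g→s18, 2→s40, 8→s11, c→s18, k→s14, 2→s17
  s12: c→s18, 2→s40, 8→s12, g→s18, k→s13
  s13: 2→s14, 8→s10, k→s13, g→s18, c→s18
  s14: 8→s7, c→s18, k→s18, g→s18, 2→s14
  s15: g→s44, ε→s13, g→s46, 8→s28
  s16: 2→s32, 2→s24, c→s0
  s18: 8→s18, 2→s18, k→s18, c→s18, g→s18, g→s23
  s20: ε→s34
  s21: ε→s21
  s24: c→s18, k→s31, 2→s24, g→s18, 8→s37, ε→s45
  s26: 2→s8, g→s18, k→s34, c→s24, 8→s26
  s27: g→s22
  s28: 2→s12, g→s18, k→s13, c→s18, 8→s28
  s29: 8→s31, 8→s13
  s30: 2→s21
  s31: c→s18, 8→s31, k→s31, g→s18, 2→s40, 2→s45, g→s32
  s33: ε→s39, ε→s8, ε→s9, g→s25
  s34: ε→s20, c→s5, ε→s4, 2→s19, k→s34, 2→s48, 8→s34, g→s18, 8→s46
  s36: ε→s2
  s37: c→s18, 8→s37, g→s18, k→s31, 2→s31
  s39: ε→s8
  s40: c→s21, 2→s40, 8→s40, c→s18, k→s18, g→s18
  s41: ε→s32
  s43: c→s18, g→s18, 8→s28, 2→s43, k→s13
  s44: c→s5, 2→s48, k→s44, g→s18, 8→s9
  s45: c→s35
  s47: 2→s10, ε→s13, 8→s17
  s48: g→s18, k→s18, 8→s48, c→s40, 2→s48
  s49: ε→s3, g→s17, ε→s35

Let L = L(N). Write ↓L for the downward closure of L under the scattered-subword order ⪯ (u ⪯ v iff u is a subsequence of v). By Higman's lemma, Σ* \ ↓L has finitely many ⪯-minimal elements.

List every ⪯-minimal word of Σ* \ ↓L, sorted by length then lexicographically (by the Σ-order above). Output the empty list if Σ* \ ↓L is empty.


|Q|=50, |F|=21, |δ|=163 (21 ε).
min D↑ (21 st, q0=0, F={4}): 0:8→0,2→1,k→2,c→3,g→4 1:8→5,2→1,k→6,c→3,g→4 2:8→2,2→7,k→2,c→8,g→4 3:8→9,2→3,k→10,c→4,g→4 4:8→4,2→4,k→4,c→4,g→4 5:8→5,2→5,k→11,c→12,g→4 6:8→11,2→7,k→6,c→8,g→4 7:8→7,2→7,k→4,c→13,g→4 8:8→8,2→13,k→13,c→4,g→4 9:8→9,2→10,k→10,c→4,g→4 10:8→10,2→13,k→10,c→4,g→4 11:8→11,2→7,k→11,c→14,g→4 12:8→15,2→12,k→16,c→4,g→4 13:8→13,2→13,k→4,c→4,g→4 14:8→14,2→13,k→17,c→4,g→4 15:8→15,2→18,k→16,c→4,g→4 16:8→19,2→17,k→16,c→4,g→4 17:8→20,2→17,k→4,c→4,g→4 18:8→18,2→13,k→16,c→4,g→4 19:8→19,2→4,k→19,c→4,g→4 20:8→20,2→4,k→4,c→4,g→4 (ε-aug+det+¬).
'g': |S_i|=[33, 4] end={s18,s23,s32,s41} — reject; 1/1 del acc.
'cc': run [33, 21, 4] end={s18,s21,s23,s35} rej; 2/2 single-dels accept.
'k2k': N↓-sim [33, 24, 12, 2] end={s18,s23} ∉↓L; 3/3 del acc.
'kckk': |S_i|=[33, 24, 11, 7, 2] end={s18,s23} — reject; 4/4 deletions ∈↓L.
'c822k': |S_i|=[33, 21, 19, 15, 9, 2] end={s18,s23} — reject; 5/5 del acc.
'28ck82': |S_i|=[33, 28, 23, 16, 8, 6, 3] end={s18,s23,s32} — reject; 6/6 deletions ∈↓L.
6 minimals (antichain).

Antichain: [g, cc, k2k, kckk, c822k, 28ck82].


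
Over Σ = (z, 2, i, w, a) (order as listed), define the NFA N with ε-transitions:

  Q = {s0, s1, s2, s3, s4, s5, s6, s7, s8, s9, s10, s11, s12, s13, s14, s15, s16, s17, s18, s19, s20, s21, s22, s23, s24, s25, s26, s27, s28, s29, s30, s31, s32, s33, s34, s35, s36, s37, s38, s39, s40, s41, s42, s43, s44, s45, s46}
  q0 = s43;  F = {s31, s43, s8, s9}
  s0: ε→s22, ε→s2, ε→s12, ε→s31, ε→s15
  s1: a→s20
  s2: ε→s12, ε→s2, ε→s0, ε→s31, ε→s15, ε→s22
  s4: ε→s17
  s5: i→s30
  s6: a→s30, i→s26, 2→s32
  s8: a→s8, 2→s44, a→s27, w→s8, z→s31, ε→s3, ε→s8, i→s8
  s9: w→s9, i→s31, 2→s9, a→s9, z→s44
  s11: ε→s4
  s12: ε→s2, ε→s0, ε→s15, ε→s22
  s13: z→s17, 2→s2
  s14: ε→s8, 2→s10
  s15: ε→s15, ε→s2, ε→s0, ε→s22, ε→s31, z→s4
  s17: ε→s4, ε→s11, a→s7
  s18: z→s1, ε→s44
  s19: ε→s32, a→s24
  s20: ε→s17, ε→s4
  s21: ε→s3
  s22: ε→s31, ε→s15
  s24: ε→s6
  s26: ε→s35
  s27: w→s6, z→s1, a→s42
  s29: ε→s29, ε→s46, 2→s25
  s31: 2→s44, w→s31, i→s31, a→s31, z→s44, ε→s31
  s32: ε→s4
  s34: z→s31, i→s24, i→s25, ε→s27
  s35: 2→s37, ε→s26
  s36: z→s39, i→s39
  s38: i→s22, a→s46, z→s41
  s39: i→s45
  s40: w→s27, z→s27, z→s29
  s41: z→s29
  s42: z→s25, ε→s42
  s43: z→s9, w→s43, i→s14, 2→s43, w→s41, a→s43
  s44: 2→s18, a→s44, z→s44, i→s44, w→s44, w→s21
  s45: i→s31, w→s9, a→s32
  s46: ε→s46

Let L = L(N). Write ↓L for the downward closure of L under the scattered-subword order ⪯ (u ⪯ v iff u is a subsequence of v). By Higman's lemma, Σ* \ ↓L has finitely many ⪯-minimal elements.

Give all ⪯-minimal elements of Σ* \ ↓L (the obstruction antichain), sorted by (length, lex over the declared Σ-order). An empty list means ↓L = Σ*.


|Q|=47, |F|=4, |δ|=106 (44 ε).
min D↑ (5 st, q0=0, F={3}): 0:z→1,2→0,i→2,w→0,a→0 1:z→3,2→1,i→4,w→1,a→1 2:z→4,2→3,i→2,w→2,a→2 3:z→3,2→3,i→3,w→3,a→3 4:z→3,2→3,i→4,w→4,a→4 (ε-aug+det+¬).
'zz': |S_i|=[28, 15, 10] end={s1,s11,s17,s18,s20,s21,s3,s4,s44,s7} — reject; 2/2 deletions ∈↓L.
'i2': |S_i|=[28, 23, 13] end={s1,s10,s11,s17,s18,s20,s21,s3,s32,s37,s4,s44,…} rej; 2/2 del acc.
2 obstructions.

A = [zz, i2].


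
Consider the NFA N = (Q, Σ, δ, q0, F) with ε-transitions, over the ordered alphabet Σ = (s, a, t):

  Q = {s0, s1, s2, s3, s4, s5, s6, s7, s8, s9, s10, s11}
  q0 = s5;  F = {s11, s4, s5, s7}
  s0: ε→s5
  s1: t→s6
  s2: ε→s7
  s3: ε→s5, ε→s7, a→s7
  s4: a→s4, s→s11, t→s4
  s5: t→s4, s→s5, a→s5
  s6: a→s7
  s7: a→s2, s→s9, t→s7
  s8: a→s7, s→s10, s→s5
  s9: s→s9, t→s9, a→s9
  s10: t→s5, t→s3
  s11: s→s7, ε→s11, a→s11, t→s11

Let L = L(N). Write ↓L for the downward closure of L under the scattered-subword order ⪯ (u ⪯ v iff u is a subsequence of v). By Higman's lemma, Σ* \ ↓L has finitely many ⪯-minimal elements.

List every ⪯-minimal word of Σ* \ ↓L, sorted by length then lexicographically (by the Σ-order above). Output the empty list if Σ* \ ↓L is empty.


A = [tsss].

|Q|=12, |F|=4, |δ|=28 (5 ε).
min D↑ (5 st, q0=0, F={4}): 0:s→0,a→0,t→1 1:s→2,a→1,t→1 2:s→3,a→2,t→2 3:s→4,a→3,t→3 4:s→4,a→4,t→4 [Hopcroft].
'tsss': |S_i|=[6, 5, 4, 3, 1] end={s9} ∉↓L; 4/4 del acc.
1 words, ⪯-incomp.


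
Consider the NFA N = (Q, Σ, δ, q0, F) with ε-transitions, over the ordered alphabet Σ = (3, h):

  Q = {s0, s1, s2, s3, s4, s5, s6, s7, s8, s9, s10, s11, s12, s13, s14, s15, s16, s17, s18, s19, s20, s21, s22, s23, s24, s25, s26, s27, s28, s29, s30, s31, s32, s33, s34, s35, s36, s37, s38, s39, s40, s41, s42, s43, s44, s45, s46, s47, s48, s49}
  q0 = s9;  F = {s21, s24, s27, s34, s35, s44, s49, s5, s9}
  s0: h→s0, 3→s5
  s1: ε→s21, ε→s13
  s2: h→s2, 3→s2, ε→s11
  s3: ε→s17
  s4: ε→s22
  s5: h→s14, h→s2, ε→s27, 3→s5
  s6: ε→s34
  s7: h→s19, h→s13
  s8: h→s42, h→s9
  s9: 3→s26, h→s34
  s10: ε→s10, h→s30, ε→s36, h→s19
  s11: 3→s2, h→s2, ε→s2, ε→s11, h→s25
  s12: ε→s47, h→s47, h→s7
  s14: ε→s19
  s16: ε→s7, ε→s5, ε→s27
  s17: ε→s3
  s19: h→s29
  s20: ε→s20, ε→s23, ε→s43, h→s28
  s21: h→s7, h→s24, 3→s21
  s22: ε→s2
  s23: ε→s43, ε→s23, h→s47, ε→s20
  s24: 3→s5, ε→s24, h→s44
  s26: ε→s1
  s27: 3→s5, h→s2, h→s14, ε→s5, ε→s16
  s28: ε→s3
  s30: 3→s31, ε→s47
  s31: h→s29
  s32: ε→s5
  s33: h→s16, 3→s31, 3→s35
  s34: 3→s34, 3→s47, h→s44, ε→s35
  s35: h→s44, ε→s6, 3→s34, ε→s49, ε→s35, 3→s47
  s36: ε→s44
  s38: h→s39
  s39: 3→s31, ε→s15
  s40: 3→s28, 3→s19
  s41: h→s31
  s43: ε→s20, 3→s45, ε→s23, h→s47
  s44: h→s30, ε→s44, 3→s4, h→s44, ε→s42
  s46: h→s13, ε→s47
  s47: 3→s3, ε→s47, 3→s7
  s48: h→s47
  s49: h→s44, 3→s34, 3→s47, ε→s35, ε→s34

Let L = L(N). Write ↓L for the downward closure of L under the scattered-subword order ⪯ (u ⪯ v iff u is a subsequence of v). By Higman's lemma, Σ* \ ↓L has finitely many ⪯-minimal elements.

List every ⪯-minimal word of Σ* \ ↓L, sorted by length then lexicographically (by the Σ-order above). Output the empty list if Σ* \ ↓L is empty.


|Q|=50, |F|=9, |δ|=104 (45 ε).
min D↑ (7 st, q0=0, F={6}): 0:3→1,h→2 1:3→1,h→3 2:3→2,h→4 3:3→5,h→4 4:3→6,h→4 5:3→5,h→6 6:3→6,h→6 (ε-aug+det+¬).
'hh3': N↓-sim [29, 25, 17, 12] end={s11,s13,s17,s19,s2,s22,s25,s29,s3,s31,s4,s7} ∉↓L; 3/3 deletions ∈↓L.
'3h3h': N↓-sim [29, 28, 21, 16, 7] end={s11,s13,s14,s19,s2,s25,s29} — reject; 4/4 del acc.
2 obstructions.

Antichain: [hh3, 3h3h].


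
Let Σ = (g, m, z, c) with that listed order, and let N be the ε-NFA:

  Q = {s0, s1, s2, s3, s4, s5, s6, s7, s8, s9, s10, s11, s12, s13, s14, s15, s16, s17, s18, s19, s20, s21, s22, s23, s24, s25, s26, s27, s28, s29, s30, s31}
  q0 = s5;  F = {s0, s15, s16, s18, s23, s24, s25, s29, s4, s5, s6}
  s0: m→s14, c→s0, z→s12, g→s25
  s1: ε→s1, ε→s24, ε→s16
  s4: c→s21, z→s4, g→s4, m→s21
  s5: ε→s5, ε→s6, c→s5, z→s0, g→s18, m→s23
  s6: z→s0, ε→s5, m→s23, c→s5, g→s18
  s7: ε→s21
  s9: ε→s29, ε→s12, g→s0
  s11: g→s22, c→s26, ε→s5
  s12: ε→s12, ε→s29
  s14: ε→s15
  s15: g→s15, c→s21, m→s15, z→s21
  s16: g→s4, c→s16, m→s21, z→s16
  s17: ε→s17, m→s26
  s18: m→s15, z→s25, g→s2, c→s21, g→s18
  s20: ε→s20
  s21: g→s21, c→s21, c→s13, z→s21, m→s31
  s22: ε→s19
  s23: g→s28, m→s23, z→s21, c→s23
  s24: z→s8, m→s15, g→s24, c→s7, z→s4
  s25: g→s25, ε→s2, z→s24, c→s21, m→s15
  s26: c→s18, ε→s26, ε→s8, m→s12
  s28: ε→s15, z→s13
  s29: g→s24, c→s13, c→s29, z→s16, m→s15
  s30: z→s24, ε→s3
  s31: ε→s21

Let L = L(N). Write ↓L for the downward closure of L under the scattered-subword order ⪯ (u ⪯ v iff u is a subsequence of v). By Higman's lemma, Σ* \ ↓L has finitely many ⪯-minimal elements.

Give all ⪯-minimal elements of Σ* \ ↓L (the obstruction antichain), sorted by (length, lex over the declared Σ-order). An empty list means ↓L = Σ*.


|Q|=32, |F|=11, |δ|=82 (22 ε).
min D↑ (11 st, q0=0, F={6}): 0:g→1,m→2,z→3,c→0 1:g→1,m→4,z→5,c→6 2:g→4,m→2,z→6,c→2 3:g→5,m→4,z→7,c→3 4:g→4,m→4,z→6,c→6 5:g→5,m→4,z→8,c→6 6:g→6,m→6,z→6,c→6 7:g→8,m→4,z→9,c→7 8:g→8,m→4,z→10,c→6 9:g→10,m→6,z→9,c→9 10:g→10,m→6,z→10,c→6.
'gc': N↓-sim [20, 12, 4] end={s13,s21,s31,s7} — reject; 2/2 single-dels accept.
'mz': |S_i|=[20, 7, 3] end={s13,s21,s31} — reject; 2/2 deletions ∈↓L.
'zmc': |S_i|=[20, 15, 5, 3] end={s13,s21,s31} — reject; 3/3 del acc.
'zzzm': |S_i|=[20, 15, 11, 6, 3] end={s13,s21,s31} ∉↓L; 4/4 del acc.
4 words, ⪯-incomp.

A = [gc, mz, zmc, zzzm].


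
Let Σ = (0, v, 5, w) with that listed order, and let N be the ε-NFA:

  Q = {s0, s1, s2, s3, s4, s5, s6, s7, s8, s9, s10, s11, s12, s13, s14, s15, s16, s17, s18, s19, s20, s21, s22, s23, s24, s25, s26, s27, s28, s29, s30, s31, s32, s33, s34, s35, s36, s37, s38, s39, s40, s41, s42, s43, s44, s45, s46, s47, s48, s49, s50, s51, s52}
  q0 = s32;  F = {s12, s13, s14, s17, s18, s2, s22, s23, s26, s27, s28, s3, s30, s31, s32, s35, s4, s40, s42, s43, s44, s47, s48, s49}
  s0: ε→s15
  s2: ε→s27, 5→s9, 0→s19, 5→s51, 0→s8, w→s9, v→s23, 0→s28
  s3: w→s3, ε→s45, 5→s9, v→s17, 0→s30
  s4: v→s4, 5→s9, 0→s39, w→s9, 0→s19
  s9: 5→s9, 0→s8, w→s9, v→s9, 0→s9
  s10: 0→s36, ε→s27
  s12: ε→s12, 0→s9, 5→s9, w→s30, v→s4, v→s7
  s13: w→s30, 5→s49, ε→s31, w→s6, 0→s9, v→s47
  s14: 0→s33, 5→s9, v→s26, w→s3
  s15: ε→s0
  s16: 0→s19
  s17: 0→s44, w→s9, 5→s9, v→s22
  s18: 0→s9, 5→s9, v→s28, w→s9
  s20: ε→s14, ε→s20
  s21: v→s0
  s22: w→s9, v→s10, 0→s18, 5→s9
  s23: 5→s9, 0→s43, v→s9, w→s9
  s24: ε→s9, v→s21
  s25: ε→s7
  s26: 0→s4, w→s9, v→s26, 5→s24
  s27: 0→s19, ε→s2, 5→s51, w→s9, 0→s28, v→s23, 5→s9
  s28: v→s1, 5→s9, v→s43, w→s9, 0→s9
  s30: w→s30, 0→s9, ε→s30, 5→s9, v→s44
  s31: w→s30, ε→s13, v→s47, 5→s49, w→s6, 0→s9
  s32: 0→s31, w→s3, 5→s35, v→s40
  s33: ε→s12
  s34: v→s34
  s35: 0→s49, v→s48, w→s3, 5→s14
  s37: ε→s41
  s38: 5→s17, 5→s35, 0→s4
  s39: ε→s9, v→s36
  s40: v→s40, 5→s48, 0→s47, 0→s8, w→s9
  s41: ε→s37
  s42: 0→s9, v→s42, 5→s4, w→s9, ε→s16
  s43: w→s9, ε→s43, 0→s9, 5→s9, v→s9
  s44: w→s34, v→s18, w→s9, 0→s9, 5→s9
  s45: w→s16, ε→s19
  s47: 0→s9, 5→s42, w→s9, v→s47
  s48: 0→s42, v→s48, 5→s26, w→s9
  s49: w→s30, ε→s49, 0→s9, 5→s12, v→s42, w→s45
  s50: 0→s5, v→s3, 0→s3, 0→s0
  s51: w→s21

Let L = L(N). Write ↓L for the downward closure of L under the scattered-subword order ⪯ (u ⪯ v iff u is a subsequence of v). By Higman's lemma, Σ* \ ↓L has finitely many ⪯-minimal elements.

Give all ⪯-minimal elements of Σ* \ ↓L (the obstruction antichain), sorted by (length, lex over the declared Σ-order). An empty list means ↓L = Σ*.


|Q|=53, |F|=24, |δ|=151 (22 ε).
min D↑ (23 st, q0=0, F={5}): 0:0→1,v→2,5→3,w→4 1:0→5,v→6,5→7,w→8 2:0→6,v→2,5→9,w→5 3:0→7,v→9,5→10,w→4 4:0→8,v→11,5→5,w→4 5:0→5,v→5,5→5,w→5 6:0→5,v→6,5→12,w→5 7:0→5,v→12,5→13,w→8 8:0→5,v→14,5→5,w→8 9:0→12,v→9,5→15,w→5 10:0→13,v→15,5→5,w→4 11:0→14,v→16,5→5,w→5 12:0→5,v→12,5→17,w→5 13:0→5,v→17,5→5,w→8 14:0→5,v→18,5→5,w→5 15:0→17,v→15,5→5,w→5 16:0→18,v→19,5→5,w→5 17:0→5,v→17,5→5,w→5 18:0→5,v→20,5→5,w→5 19:0→20,v→21,5→5,w→5 20:0→5,v→22,5→5,w→5 21:0→22,v→5,5→5,w→5 22:0→5,v→5,5→5,w→5 (ε-aug+det+¬).
'00': run [42, 24, 5] end={s19,s36,s39,s8,s9} rej; 2/2 single-dels accept.
'vw': N↓-sim [42, 30, 6] end={s0,s15,s21,s34,s8,s9} rej; 2/2 del acc.
'w5': N↓-sim [42, 25, 6] end={s0,s15,s21,s51,s8,s9} ∉↓L; 2/2 del acc.
'555': |S_i|=[42, 36, 32, 7] end={s0,s15,s21,s24,s51,s8,s9} rej; 3/3 single-dels accept.
'wvvvvv': N↓-sim [42, 25, 20, 18, 16, 8, 3] end={s34,s8,s9} ∉↓L; 6/6 single-dels accept.
5 minimals (antichain).

A = [00, vw, w5, 555, wvvvvv].


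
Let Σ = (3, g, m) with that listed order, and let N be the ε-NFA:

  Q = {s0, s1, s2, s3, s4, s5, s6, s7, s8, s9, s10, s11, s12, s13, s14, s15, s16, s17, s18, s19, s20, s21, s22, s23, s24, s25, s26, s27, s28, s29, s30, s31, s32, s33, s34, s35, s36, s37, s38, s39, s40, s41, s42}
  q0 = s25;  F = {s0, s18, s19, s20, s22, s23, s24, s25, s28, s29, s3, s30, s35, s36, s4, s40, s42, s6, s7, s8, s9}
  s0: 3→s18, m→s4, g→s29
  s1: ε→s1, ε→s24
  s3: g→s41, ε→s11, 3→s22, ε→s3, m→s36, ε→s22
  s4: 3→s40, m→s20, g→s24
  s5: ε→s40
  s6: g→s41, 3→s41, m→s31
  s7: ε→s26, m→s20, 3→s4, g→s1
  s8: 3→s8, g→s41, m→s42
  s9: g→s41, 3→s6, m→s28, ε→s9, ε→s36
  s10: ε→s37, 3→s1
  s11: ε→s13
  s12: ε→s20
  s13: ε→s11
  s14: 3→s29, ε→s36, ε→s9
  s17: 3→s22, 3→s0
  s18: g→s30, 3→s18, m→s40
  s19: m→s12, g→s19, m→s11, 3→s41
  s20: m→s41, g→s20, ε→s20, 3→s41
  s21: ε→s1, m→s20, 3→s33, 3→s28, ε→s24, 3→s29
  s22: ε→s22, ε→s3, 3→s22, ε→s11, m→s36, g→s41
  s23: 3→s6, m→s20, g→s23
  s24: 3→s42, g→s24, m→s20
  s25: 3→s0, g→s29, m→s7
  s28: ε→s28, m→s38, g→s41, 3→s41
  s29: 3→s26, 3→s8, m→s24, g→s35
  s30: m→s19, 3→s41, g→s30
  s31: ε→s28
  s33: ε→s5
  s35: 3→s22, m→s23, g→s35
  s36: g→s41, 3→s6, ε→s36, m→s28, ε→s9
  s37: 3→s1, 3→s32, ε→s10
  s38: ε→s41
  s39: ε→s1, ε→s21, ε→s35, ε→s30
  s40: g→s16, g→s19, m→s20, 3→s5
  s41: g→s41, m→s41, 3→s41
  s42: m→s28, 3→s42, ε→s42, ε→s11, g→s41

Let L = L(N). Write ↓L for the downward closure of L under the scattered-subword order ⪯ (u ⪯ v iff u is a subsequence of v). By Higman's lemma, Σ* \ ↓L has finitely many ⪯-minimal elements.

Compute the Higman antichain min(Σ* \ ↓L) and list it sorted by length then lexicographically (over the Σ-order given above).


|Q|=43, |F|=21, |δ|=113 (34 ε).
min D↑ (20 st, q0=0, F={12}): 0:3→1,g→2,m→3 1:3→4,g→2,m→5 2:3→6,g→7,m→8 3:3→5,g→8,m→9 4:3→4,g→10,m→11 5:3→11,g→8,m→9 6:3→6,g→12,m→13 7:3→14,g→7,m→15 8:3→13,g→8,m→9 9:3→12,g→9,m→12 10:3→12,g→10,m→16 11:3→11,g→16,m→9 12:3→12,g→12,m→12 13:3→13,g→12,m→17 14:3→14,g→12,m→18 15:3→19,g→15,m→9 16:3→12,g→16,m→9 17:3→12,g→12,m→12 18:3→19,g→12,m→17 19:3→12,g→12,m→17 [Hopcroft].
'g3g': |S_i|=[31, 24, 14, 1] end={s41} rej; 3/3 del acc.
'mm3': run [31, 22, 8, 1] end={s41} ∉↓L; 3/3 deletions ∈↓L.
'mmm': |S_i|=[31, 22, 8, 2] end={s38,s41} ∉↓L; 3/3 del acc.
'33g3': N↓-sim [31, 28, 22, 8, 1] end={s41} ∉↓L; 4/4 del acc.
'ggm33': N↓-sim [31, 24, 19, 13, 5, 1] end={s41} rej; 5/5 del acc.
5 minimals (antichain).

min(Σ*\↓L) = [g3g, mm3, mmm, 33g3, ggm33].


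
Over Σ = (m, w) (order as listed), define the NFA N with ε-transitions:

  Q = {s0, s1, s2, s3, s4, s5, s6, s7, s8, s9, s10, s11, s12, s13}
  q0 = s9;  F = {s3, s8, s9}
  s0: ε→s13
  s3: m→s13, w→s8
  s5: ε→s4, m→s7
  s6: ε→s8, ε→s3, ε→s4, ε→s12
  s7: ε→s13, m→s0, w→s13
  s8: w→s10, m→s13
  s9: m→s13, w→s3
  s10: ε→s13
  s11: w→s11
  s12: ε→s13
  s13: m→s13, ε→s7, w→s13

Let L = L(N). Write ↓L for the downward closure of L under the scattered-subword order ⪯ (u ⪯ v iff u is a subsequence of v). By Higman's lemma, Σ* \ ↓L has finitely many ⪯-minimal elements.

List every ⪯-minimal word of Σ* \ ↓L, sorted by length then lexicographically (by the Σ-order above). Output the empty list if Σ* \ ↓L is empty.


|Q|=14, |F|=3, |δ|=22 (10 ε).
min D↑ (4 st, q0=0, F={1}): 0:m→1,w→2 1:m→1,w→1 2:m→1,w→3 3:m→1,w→1 [Hopcroft].
'm': N↓-sim [7, 3] end={s0,s13,s7} ∉↓L; 1/1 del acc.
'www': |S_i|=[7, 6, 5, 4] end={s0,s10,s13,s7} — reject; 3/3 del acc.
2 minimals (antichain).

min(Σ*\↓L) = [m, www].
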